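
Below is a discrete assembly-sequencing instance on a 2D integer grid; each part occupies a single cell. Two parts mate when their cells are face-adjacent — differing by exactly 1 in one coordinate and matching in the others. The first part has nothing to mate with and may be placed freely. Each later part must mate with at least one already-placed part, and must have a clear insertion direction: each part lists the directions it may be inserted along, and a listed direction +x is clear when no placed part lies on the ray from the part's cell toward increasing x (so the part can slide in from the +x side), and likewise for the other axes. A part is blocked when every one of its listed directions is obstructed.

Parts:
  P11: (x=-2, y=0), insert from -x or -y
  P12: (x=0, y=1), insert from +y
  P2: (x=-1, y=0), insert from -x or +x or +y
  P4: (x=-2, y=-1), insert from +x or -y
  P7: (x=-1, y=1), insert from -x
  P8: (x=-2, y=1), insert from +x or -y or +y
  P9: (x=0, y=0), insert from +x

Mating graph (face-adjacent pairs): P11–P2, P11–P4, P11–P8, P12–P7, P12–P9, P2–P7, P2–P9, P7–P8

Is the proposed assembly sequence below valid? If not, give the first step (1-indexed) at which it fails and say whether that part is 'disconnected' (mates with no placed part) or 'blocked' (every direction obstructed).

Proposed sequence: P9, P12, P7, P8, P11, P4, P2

Invalid at step 7 (blocked)

1. P9@(0, 0) [+x clear] — {P9}
2. P12@(0, 1) [+y clear] — {P12, P9}
3. P7@(-1, 1) [-x clear] — {P12, P7, P9}
4. P8@(-2, 1) [-y clear] — {P12, P7, P8, P9}
5. P11@(-2, 0) [-x clear] — {P11, P12, P7, P8, P9}
6. P4@(-2, -1) [+x clear] — {P11, P12, P4, P7, P8, P9}
7. P2@(-1, 0) — -x/+x/+y all obstructed ⇒ blocked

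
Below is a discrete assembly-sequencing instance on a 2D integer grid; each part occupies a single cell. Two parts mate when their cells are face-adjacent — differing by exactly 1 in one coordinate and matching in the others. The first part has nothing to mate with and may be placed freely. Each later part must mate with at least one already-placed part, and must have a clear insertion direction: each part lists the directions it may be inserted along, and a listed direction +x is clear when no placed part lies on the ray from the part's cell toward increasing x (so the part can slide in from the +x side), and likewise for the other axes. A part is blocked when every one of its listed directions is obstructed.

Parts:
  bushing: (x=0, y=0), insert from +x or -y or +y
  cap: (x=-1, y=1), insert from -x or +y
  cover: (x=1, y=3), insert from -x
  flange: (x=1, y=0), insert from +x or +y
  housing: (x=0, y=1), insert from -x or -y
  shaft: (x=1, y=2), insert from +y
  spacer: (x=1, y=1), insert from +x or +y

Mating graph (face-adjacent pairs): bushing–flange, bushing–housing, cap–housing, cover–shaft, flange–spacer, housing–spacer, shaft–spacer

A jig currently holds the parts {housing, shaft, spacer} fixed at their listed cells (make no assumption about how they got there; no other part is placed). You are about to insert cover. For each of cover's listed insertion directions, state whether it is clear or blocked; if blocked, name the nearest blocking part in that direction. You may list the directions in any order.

-x: clear

-x: ray from cover(1, 3) has no placed part ⇒ clear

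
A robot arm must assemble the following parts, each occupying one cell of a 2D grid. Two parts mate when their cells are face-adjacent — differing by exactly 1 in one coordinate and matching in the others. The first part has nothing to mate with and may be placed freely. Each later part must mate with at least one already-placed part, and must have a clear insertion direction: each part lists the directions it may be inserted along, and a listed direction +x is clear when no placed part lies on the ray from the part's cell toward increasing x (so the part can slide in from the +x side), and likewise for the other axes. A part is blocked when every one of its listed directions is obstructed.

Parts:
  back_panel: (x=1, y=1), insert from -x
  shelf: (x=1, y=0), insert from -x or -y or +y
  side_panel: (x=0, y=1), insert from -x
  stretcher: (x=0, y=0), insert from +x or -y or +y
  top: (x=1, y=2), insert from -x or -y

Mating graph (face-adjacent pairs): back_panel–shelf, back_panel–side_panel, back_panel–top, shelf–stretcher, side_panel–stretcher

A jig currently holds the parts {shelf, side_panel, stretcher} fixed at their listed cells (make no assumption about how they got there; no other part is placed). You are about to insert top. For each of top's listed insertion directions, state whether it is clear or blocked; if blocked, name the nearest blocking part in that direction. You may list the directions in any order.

-x: ray from top(1, 2) has no placed part ⇒ clear
-y: nearest on ray is shelf@(1, 0) ⇒ blocked

-x: clear; -y: blocked by shelf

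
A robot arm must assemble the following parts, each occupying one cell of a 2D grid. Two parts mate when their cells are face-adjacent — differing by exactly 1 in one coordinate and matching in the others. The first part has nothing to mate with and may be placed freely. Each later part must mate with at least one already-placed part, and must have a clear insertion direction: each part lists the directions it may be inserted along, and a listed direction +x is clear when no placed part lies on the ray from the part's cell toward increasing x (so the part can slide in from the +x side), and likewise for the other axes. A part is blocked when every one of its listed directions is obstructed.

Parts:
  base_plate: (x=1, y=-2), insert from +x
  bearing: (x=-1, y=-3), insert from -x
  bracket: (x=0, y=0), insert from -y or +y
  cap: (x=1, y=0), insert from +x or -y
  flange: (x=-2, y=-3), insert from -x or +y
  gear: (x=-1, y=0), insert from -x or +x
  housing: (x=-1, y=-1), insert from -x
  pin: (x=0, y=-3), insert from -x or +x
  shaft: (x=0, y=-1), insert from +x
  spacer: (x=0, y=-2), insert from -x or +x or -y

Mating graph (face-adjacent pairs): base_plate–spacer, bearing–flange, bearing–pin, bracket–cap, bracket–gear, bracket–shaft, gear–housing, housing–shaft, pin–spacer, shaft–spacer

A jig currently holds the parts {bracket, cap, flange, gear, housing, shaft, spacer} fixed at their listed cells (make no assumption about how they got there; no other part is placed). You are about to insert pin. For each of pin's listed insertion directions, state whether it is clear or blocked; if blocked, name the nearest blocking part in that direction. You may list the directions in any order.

-x: nearest on ray is flange@(-2, -3) ⇒ blocked
+x: ray from pin(0, -3) has no placed part ⇒ clear

+x: clear; -x: blocked by flange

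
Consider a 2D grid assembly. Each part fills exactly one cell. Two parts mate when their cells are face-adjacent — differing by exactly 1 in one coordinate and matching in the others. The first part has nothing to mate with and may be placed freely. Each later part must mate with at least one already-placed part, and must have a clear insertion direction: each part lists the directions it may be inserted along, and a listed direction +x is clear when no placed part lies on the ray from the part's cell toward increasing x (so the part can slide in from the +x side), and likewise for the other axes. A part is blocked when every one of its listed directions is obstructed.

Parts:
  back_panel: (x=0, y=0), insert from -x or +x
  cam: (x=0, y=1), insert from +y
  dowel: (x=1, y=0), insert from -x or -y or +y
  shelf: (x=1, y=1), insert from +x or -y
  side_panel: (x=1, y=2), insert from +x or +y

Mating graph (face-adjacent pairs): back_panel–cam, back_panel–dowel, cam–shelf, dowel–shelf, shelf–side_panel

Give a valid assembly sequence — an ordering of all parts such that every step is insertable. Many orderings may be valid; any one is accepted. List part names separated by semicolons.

1. cam@(0, 1) [+y clear] — {cam}
2. shelf@(1, 1) [+x clear] — {cam, shelf}
3. dowel@(1, 0) [-x clear] — {cam, dowel, shelf}
4. side_panel@(1, 2) [+x clear] — {cam, dowel, shelf, side_panel}
5. back_panel@(0, 0) [-x clear] — {back_panel, cam, dowel, shelf, side_panel}

cam; shelf; dowel; side_panel; back_panel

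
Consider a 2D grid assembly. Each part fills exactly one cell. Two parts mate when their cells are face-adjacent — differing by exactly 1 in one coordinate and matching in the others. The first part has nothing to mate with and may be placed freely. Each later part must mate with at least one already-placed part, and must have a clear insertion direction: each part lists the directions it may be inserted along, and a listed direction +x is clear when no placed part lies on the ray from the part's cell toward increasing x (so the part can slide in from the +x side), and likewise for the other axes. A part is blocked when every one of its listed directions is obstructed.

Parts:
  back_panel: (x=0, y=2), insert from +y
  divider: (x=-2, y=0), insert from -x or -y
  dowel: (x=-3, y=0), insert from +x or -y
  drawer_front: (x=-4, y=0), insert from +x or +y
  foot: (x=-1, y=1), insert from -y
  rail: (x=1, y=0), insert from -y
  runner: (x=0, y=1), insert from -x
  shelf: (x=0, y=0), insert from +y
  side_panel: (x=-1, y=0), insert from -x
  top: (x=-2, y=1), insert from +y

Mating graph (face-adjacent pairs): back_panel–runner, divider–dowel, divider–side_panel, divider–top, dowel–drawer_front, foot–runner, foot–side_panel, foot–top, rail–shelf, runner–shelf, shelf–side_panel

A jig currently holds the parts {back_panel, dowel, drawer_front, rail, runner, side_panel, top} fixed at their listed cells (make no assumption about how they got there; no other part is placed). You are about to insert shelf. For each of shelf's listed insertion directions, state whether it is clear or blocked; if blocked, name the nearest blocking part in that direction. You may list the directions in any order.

+y: blocked by runner

+y: nearest on ray is runner@(0, 1) ⇒ blocked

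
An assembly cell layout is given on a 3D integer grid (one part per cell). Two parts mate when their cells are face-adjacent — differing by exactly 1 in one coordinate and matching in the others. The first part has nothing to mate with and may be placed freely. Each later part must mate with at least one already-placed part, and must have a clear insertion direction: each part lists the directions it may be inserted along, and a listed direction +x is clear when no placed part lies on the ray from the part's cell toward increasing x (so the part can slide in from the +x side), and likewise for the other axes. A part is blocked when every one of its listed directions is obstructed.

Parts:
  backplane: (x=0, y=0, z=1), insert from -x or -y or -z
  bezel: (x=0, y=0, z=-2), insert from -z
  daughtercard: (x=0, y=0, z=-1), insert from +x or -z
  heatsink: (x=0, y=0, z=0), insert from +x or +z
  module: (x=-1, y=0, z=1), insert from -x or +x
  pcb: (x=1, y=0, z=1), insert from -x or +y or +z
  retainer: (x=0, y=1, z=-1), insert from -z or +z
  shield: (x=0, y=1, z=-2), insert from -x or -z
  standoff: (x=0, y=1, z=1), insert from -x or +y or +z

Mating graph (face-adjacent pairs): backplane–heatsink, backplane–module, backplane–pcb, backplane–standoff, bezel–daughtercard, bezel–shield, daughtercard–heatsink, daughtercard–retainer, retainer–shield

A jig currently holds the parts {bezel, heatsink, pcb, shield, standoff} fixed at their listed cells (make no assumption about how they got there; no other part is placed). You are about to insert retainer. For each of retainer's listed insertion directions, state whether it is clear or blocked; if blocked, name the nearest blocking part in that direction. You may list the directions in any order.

-z: nearest on ray is shield@(0, 1, -2) ⇒ blocked
+z: nearest on ray is standoff@(0, 1, 1) ⇒ blocked

+z: blocked by standoff; -z: blocked by shield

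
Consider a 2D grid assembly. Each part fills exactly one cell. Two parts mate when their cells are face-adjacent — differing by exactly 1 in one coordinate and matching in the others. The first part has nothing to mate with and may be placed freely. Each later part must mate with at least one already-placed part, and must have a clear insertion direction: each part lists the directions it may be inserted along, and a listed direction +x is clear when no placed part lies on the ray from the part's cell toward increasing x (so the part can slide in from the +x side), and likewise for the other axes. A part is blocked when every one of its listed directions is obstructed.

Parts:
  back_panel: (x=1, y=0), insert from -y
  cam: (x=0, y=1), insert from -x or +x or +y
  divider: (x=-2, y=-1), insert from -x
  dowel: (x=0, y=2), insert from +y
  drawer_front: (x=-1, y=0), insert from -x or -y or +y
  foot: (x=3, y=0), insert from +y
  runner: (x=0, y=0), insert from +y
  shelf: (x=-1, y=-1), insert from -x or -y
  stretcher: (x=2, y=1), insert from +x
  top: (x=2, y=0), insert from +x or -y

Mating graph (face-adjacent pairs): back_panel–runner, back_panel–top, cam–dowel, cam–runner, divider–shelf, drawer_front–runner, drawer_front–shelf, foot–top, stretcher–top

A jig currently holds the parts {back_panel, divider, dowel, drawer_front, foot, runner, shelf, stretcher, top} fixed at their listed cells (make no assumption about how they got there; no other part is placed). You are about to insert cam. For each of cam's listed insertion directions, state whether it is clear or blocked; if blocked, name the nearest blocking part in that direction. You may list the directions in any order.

+x: blocked by stretcher; +y: blocked by dowel; -x: clear

-x: ray from cam(0, 1) has no placed part ⇒ clear
+x: nearest on ray is stretcher@(2, 1) ⇒ blocked
+y: nearest on ray is dowel@(0, 2) ⇒ blocked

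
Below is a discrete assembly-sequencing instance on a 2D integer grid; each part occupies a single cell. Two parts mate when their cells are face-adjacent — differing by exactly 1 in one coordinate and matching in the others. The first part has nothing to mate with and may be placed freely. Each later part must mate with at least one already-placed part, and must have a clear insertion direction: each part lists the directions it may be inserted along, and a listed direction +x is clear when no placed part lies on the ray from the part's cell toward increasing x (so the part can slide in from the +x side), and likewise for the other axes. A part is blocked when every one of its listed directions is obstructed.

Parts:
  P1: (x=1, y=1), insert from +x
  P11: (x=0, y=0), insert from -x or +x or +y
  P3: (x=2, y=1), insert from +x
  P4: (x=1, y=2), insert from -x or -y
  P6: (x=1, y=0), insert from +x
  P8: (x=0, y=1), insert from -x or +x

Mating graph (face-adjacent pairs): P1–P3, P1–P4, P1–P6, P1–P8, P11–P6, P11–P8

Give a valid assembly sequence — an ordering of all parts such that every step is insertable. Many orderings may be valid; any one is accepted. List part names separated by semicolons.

1. P1@(1, 1) [+x clear] — {P1}
2. P4@(1, 2) [-x clear] — {P1, P4}
3. P8@(0, 1) [-x clear] — {P1, P4, P8}
4. P11@(0, 0) [-x clear] — {P1, P11, P4, P8}
5. P6@(1, 0) [+x clear] — {P1, P11, P4, P6, P8}
6. P3@(2, 1) [+x clear] — {P1, P11, P3, P4, P6, P8}

P1; P4; P8; P11; P6; P3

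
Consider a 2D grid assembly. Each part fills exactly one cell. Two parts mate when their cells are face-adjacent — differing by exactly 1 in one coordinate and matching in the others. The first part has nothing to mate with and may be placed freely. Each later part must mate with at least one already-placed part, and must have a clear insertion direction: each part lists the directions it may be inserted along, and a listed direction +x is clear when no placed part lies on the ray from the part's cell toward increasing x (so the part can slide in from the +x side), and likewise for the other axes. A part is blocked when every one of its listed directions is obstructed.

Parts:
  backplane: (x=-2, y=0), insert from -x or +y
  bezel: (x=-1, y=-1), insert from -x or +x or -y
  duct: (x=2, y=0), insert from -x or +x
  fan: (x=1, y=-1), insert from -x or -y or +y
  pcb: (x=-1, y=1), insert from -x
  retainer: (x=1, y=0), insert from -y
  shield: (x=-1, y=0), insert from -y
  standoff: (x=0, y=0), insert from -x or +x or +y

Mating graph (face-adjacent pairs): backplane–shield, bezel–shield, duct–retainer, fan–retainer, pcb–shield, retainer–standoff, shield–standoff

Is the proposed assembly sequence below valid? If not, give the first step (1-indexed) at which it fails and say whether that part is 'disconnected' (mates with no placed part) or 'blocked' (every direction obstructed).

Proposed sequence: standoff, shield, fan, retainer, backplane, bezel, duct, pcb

1. standoff@(0, 0) [-x clear] — {standoff}
2. shield@(-1, 0) [-y clear] — {shield, standoff}
3. fan@(1, -1) — no placed neighbour ⇒ disconnected

Invalid at step 3 (disconnected)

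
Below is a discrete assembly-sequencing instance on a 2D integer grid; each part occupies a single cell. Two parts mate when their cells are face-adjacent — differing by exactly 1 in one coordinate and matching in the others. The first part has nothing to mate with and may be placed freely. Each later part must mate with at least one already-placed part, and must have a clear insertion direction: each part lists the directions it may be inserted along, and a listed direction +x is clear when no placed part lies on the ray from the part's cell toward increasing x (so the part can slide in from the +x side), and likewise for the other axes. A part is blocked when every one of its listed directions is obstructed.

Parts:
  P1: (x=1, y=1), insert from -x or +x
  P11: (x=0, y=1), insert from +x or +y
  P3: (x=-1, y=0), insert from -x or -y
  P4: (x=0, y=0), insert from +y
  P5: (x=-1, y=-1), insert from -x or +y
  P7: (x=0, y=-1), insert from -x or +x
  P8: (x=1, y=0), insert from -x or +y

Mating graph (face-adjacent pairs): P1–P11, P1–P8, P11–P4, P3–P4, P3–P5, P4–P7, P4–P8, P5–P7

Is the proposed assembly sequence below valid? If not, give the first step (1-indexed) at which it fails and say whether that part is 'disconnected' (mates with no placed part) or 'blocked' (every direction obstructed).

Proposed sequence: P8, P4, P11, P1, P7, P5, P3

Valid

1. P8@(1, 0) [-x clear] — {P8}
2. P4@(0, 0) [+y clear] — {P4, P8}
3. P11@(0, 1) [+x clear] — {P11, P4, P8}
4. P1@(1, 1) [+x clear] — {P1, P11, P4, P8}
5. P7@(0, -1) [-x clear] — {P1, P11, P4, P7, P8}
6. P5@(-1, -1) [-x clear] — {P1, P11, P4, P5, P7, P8}
7. P3@(-1, 0) [-x clear] — {P1, P11, P3, P4, P5, P7, P8}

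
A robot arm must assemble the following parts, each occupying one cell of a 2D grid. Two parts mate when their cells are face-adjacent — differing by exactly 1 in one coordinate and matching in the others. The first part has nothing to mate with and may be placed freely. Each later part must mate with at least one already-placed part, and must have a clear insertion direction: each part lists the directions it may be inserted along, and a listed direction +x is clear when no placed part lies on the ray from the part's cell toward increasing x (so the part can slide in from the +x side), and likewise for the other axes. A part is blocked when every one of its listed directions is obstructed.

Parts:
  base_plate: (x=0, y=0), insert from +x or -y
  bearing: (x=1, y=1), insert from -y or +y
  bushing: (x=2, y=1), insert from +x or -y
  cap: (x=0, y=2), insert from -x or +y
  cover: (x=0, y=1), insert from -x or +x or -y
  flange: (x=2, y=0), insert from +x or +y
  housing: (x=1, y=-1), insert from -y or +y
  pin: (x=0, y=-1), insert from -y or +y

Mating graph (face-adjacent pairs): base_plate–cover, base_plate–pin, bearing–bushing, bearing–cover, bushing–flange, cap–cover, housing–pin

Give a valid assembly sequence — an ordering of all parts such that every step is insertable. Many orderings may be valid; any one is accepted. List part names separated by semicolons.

flange; bushing; bearing; cover; base_plate; pin; cap; housing

1. flange@(2, 0) [+x clear] — {flange}
2. bushing@(2, 1) [+x clear] — {bushing, flange}
3. bearing@(1, 1) [-y clear] — {bearing, bushing, flange}
4. cover@(0, 1) [-x clear] — {bearing, bushing, cover, flange}
5. base_plate@(0, 0) [-y clear] — {base_plate, bearing, bushing, cover, flange}
6. pin@(0, -1) [-y clear] — {base_plate, bearing, bushing, cover, flange, pin}
7. cap@(0, 2) [-x clear] — {base_plate, bearing, bushing, cap, cover, flange, pin}
8. housing@(1, -1) [-y clear] — {base_plate, bearing, bushing, cap, cover, flange, housing, pin}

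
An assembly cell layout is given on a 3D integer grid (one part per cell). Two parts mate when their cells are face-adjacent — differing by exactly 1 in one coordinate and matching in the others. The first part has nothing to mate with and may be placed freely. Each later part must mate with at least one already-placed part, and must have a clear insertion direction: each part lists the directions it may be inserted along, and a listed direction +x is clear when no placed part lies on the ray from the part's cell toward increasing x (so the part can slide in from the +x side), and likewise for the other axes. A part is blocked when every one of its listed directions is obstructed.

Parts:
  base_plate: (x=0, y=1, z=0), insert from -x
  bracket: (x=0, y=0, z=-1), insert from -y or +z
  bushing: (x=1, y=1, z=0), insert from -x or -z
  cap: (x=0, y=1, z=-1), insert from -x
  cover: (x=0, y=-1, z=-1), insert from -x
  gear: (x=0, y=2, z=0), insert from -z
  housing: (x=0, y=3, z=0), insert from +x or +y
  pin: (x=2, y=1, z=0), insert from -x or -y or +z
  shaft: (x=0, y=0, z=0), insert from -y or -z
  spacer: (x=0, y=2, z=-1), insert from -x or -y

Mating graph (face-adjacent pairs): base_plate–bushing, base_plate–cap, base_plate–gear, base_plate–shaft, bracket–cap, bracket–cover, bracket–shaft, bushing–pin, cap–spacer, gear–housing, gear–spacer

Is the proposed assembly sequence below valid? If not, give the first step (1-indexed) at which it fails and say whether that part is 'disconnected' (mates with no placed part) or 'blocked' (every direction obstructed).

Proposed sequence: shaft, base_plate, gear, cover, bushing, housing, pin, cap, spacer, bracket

1. shaft@(0, 0, 0) [-y clear] — {shaft}
2. base_plate@(0, 1, 0) [-x clear] — {base_plate, shaft}
3. gear@(0, 2, 0) [-z clear] — {base_plate, gear, shaft}
4. cover@(0, -1, -1) — no placed neighbour ⇒ disconnected

Invalid at step 4 (disconnected)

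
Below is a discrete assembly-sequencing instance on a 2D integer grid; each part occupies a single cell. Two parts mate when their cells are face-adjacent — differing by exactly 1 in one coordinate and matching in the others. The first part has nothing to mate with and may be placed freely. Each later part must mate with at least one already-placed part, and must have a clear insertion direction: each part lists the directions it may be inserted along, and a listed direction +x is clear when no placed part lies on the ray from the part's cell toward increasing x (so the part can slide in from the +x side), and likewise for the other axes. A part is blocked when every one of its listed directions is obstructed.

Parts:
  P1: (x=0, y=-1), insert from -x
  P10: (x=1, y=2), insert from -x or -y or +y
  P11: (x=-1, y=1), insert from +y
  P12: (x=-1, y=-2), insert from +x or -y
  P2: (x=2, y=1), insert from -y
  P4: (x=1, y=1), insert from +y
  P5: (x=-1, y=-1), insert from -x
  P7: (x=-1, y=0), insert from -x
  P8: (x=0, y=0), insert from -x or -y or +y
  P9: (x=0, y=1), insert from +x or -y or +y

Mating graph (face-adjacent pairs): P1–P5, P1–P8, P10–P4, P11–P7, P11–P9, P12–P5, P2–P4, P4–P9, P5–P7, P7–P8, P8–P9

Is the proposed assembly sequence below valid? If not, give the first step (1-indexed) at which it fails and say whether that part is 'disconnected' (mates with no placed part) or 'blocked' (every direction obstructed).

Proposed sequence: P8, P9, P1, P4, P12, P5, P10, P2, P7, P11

1. P8@(0, 0) [-x clear] — {P8}
2. P9@(0, 1) [+x clear] — {P8, P9}
3. P1@(0, -1) [-x clear] — {P1, P8, P9}
4. P4@(1, 1) [+y clear] — {P1, P4, P8, P9}
5. P12@(-1, -2) — no placed neighbour ⇒ disconnected

Invalid at step 5 (disconnected)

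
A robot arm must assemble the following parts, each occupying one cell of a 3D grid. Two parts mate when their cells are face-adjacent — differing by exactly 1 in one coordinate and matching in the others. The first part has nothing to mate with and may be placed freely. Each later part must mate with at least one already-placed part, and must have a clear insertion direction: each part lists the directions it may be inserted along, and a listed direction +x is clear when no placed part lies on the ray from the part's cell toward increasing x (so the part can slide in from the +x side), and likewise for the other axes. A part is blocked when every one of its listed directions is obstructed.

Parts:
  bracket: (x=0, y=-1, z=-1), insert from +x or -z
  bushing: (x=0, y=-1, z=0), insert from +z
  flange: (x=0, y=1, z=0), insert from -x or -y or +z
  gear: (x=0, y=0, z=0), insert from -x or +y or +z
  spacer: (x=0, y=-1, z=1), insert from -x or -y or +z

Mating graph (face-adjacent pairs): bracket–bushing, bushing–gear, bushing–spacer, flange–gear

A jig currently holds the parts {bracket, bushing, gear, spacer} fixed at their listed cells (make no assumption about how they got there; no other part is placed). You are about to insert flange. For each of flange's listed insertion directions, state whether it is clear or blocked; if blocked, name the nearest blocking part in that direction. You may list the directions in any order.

-x: ray from flange(0, 1, 0) has no placed part ⇒ clear
-y: nearest on ray is gear@(0, 0, 0) ⇒ blocked
+z: ray from flange(0, 1, 0) has no placed part ⇒ clear

+z: clear; -x: clear; -y: blocked by gear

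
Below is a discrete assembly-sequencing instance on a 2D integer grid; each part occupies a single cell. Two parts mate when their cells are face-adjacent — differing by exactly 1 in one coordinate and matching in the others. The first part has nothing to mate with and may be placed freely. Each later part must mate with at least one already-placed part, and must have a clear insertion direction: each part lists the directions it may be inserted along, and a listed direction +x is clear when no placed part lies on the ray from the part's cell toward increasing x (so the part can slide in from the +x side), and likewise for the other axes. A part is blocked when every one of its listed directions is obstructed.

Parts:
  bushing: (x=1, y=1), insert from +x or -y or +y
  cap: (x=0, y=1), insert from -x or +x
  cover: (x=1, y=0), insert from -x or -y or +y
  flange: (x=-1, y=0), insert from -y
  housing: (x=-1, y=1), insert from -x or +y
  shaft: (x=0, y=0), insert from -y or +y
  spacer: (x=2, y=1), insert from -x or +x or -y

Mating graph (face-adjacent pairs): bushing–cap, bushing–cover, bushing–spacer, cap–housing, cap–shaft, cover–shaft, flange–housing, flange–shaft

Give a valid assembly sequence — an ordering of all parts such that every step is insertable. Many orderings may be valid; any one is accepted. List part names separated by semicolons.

cap; housing; bushing; cover; flange; shaft; spacer

1. cap@(0, 1) [-x clear] — {cap}
2. housing@(-1, 1) [-x clear] — {cap, housing}
3. bushing@(1, 1) [+x clear] — {bushing, cap, housing}
4. cover@(1, 0) [-x clear] — {bushing, cap, cover, housing}
5. flange@(-1, 0) [-y clear] — {bushing, cap, cover, flange, housing}
6. shaft@(0, 0) [-y clear] — {bushing, cap, cover, flange, housing, shaft}
7. spacer@(2, 1) [+x clear] — {bushing, cap, cover, flange, housing, shaft, spacer}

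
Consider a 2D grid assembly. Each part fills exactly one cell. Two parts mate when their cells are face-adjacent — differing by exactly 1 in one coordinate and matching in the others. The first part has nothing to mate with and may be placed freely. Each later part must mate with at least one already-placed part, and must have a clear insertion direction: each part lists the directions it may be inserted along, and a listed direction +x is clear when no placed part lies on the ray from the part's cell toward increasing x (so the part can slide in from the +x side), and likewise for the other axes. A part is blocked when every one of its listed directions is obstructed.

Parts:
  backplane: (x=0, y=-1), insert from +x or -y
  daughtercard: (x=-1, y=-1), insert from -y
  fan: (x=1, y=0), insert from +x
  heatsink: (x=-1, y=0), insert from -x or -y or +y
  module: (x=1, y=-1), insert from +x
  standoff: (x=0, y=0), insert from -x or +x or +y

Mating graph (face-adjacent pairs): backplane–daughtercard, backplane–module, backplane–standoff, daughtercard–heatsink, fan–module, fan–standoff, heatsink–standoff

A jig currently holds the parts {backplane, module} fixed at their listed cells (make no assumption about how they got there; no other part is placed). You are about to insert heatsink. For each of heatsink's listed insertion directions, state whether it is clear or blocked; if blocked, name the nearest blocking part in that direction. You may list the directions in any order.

+y: clear; -x: clear; -y: clear

-x: ray from heatsink(-1, 0) has no placed part ⇒ clear
-y: ray from heatsink(-1, 0) has no placed part ⇒ clear
+y: ray from heatsink(-1, 0) has no placed part ⇒ clear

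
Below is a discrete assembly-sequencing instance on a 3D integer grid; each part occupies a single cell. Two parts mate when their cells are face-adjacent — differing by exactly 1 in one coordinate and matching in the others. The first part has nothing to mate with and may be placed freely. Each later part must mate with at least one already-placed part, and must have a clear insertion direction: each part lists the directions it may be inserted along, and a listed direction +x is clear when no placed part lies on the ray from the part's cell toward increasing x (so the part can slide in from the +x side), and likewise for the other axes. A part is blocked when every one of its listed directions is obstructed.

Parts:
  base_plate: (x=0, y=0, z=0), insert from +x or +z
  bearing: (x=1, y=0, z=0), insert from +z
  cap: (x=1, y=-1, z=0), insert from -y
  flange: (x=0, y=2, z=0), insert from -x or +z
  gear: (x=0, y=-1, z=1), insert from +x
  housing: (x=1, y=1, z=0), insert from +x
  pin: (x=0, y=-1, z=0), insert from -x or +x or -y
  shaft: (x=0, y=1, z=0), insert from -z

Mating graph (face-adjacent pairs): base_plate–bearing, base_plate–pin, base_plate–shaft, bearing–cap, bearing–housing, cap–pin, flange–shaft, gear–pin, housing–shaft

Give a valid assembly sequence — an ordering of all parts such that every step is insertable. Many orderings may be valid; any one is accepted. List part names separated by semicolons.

1. housing@(1, 1, 0) [+x clear] — {housing}
2. bearing@(1, 0, 0) [+z clear] — {bearing, housing}
3. cap@(1, -1, 0) [-y clear] — {bearing, cap, housing}
4. base_plate@(0, 0, 0) [+z clear] — {base_plate, bearing, cap, housing}
5. shaft@(0, 1, 0) [-z clear] — {base_plate, bearing, cap, housing, shaft}
6. flange@(0, 2, 0) [-x clear] — {base_plate, bearing, cap, flange, housing, shaft}
7. pin@(0, -1, 0) [-x clear] — {base_plate, bearing, cap, flange, housing, pin, shaft}
8. gear@(0, -1, 1) [+x clear] — {base_plate, bearing, cap, flange, gear, housing, pin, shaft}

housing; bearing; cap; base_plate; shaft; flange; pin; gear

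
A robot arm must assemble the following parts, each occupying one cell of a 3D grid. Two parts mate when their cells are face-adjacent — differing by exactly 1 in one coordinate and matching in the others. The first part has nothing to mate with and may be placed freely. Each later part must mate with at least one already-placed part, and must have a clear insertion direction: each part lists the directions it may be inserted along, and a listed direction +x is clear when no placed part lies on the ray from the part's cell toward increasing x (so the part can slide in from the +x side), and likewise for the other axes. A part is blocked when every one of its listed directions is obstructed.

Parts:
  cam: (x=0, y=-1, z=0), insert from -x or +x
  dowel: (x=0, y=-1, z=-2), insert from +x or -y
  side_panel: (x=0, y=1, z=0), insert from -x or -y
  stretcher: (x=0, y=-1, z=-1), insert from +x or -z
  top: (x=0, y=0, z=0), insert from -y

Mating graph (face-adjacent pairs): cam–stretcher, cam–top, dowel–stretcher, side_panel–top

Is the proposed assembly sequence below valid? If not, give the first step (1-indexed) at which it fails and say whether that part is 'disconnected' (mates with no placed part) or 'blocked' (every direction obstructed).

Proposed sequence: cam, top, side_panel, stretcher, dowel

1. cam@(0, -1, 0) [-x clear] — {cam}
2. top@(0, 0, 0) — -y all obstructed ⇒ blocked

Invalid at step 2 (blocked)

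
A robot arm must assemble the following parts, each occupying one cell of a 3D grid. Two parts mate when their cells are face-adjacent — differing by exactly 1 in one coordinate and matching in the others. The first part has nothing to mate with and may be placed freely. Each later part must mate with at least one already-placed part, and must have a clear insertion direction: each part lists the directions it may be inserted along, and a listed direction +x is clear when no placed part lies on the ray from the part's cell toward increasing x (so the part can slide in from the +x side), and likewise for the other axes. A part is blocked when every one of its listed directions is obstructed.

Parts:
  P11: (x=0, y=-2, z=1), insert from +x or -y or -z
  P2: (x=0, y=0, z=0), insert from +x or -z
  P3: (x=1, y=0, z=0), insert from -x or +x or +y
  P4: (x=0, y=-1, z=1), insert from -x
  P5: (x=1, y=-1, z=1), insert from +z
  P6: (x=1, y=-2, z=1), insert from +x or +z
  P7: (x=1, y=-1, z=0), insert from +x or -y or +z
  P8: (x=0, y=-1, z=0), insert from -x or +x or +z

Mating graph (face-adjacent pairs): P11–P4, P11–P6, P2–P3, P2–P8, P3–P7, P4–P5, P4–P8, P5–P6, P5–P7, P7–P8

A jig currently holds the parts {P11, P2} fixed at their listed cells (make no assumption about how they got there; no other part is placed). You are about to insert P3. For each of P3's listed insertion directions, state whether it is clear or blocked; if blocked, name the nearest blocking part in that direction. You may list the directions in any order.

-x: nearest on ray is P2@(0, 0, 0) ⇒ blocked
+x: ray from P3(1, 0, 0) has no placed part ⇒ clear
+y: ray from P3(1, 0, 0) has no placed part ⇒ clear

+x: clear; +y: clear; -x: blocked by P2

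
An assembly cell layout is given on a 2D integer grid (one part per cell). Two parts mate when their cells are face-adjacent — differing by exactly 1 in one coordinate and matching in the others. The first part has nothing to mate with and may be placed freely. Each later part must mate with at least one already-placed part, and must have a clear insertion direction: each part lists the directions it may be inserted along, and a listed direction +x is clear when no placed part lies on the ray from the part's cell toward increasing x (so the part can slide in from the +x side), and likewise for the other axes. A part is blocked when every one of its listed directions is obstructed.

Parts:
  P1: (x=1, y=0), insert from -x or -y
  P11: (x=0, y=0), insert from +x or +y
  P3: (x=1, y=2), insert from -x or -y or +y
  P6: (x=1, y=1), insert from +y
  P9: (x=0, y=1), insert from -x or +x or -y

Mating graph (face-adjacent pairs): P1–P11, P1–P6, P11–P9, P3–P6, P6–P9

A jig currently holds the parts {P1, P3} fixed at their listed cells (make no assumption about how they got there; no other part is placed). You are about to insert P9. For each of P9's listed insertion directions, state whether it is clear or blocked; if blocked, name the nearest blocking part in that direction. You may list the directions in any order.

-x: ray from P9(0, 1) has no placed part ⇒ clear
+x: ray from P9(0, 1) has no placed part ⇒ clear
-y: ray from P9(0, 1) has no placed part ⇒ clear

+x: clear; -x: clear; -y: clear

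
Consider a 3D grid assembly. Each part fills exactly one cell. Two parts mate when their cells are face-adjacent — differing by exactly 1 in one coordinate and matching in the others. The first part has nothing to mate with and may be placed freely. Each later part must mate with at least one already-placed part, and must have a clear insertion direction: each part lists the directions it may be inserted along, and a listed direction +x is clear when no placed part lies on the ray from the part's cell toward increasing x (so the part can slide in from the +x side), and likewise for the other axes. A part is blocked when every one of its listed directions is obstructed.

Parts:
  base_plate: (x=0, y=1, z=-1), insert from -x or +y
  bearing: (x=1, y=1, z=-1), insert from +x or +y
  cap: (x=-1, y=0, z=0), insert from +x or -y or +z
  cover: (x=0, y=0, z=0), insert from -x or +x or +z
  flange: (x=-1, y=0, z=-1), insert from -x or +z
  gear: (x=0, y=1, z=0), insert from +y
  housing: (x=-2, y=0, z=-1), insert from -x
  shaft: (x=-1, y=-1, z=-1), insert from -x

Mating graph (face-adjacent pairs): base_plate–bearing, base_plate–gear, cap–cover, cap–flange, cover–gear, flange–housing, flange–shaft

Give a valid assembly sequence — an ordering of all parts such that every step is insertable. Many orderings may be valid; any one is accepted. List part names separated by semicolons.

1. bearing@(1, 1, -1) [+x clear] — {bearing}
2. base_plate@(0, 1, -1) [-x clear] — {base_plate, bearing}
3. gear@(0, 1, 0) [+y clear] — {base_plate, bearing, gear}
4. cover@(0, 0, 0) [-x clear] — {base_plate, bearing, cover, gear}
5. cap@(-1, 0, 0) [-y clear] — {base_plate, bearing, cap, cover, gear}
6. flange@(-1, 0, -1) [-x clear] — {base_plate, bearing, cap, cover, flange, gear}
7. housing@(-2, 0, -1) [-x clear] — {base_plate, bearing, cap, cover, flange, gear, housing}
8. shaft@(-1, -1, -1) [-x clear] — {base_plate, bearing, cap, cover, flange, gear, housing, shaft}

bearing; base_plate; gear; cover; cap; flange; housing; shaft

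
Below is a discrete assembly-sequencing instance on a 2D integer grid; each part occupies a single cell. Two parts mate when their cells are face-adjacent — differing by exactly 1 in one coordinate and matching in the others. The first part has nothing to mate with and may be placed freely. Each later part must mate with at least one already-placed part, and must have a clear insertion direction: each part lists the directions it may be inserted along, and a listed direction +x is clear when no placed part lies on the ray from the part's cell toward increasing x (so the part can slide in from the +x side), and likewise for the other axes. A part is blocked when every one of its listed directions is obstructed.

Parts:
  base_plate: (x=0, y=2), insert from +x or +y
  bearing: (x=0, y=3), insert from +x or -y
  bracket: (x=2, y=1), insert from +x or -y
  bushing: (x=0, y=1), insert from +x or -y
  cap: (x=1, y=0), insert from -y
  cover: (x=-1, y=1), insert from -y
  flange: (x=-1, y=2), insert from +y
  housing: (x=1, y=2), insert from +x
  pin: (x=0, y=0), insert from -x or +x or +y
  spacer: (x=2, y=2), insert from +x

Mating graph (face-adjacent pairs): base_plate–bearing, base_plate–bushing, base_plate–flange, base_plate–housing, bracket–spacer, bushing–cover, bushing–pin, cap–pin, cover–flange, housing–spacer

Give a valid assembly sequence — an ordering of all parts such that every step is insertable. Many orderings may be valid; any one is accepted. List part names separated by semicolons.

flange; base_plate; housing; spacer; bushing; bracket; cover; bearing; pin; cap

1. flange@(-1, 2) [+y clear] — {flange}
2. base_plate@(0, 2) [+x clear] — {base_plate, flange}
3. housing@(1, 2) [+x clear] — {base_plate, flange, housing}
4. spacer@(2, 2) [+x clear] — {base_plate, flange, housing, spacer}
5. bushing@(0, 1) [+x clear] — {base_plate, bushing, flange, housing, spacer}
6. bracket@(2, 1) [+x clear] — {base_plate, bracket, bushing, flange, housing, spacer}
7. cover@(-1, 1) [-y clear] — {base_plate, bracket, bushing, cover, flange, housing, spacer}
8. bearing@(0, 3) [+x clear] — {base_plate, bearing, bracket, bushing, cover, flange, housing, spacer}
9. pin@(0, 0) [-x clear] — {base_plate, bearing, bracket, bushing, cover, flange, housing, pin, spacer}
10. cap@(1, 0) [-y clear] — {base_plate, bearing, bracket, bushing, cap, cover, flange, housing, pin, spacer}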